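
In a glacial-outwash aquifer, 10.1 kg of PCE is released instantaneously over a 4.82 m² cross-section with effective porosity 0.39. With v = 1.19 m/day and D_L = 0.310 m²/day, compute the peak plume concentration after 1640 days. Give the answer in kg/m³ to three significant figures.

The peak of an instantaneous 1D plume sits at x = vt; there the Gaussian factor is 1 and C_max = M/(n_e·A·√(4πDt)), where n_e·A is the pore area the mass is dissolved in.
√(4πDt) = √(4π × 0.310 × 1640) = 79.93 m, so C_max = 10.1/(0.39 × 4.82 × 79.93) = 0.0672 kg/m³.

0.0672 kg/m³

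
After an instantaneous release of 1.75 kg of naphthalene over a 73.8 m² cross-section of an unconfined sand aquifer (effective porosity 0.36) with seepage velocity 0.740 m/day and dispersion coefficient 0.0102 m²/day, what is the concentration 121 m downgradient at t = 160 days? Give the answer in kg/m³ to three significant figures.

For an instantaneous plane source, C(x,t) = M/(n_e·A·√(4πDt)) · exp(−(x−vt)²/(4Dt)), with n_e·A the pore (flow) area.
Plume center vt = 0.740 × 160 = 118.4 m, so the well at 121 m is 2.6 m downgradient of the peak.
√(4πDt) = 4.529 m, giving peak height M/(n_e·A·√(4πDt)) = 1.75/(0.36 × 73.8 × 4.529) = 0.01454 kg/m³.
(x−vt)²/(4Dt) = (2.6)²/(4 × 0.0102 × 160) = 1.036; exp(−1.036) = 0.3549.
C = 0.01454 × 0.3549 = 0.00516 kg/m³.

0.00516 kg/m³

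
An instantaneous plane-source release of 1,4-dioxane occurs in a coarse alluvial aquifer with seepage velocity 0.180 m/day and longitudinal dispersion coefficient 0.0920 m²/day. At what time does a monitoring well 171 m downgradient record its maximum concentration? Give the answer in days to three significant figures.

For the 1D instantaneous-source solution, setting ∂C/∂t = 0 at fixed x gives v²t² + 2Dt − x² = 0, so t = (√(D² + v²x²) − D)/v².
√(D² + v²x²) = √(0.0920² + 0.180² × 171²) = 30.78; v² = 0.0324.
t = (30.78 − 0.0920)/0.0324 = 947 days (vs. the pure-advection estimate x/v = 950 d).

947 days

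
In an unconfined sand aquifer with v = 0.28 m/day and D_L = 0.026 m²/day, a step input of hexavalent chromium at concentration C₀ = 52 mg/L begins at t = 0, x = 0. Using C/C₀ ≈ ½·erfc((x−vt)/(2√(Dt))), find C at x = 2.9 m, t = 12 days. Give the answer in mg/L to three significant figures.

37.4 mg/L

For a continuous step input, C/C₀ ≈ ½·erfc((x−vt)/(2√(Dt))).
vt = 0.28 × 12 = 3.36 m and 2√(Dt) = 2√(0.026 × 12) = 1.117 m.
Argument (x−vt)/(2√(Dt)) = (2.9 − 3.36)/1.117 = -0.4118; ½·erfc(-0.4118) = 0.7198.
C = 52 × 0.7198 = 37.4 mg/L.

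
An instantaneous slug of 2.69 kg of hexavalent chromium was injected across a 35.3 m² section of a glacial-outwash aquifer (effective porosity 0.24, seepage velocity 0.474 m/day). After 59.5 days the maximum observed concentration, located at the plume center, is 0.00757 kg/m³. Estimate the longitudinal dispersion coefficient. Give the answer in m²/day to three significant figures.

2.35 m²/day

At the plume center C_max = M/(n_e·A·√(4πDt)), so D = M²/(4πt·(n_e·A·C_max)²).
n_e·A·C_max = 0.24 × 35.3 × 0.00757 = 0.06413 kg/m.
D = 2.69²/(4π × 59.5 × 0.06413²) = 2.35 m²/day.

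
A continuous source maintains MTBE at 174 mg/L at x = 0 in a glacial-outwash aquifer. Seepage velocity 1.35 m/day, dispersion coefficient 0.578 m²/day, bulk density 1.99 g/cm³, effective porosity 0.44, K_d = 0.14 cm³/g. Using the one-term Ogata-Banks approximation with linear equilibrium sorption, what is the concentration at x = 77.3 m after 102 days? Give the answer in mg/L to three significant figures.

138 mg/L

Retardation factor R = 1 + ρ_b·K_d/n = 1 + 1.99 × 0.14/0.44 = 1.633.
Sorption retards both mechanisms: v_R = v/R = 0.8267 m/day, D_R = D/R = 0.3539 m²/day.
v_R·t = 0.8267 × 102 = 84.3234 m; 2√(D_R t) = 12.02 m; argument = (77.3 − 84.3234)/12.02 = -0.5843.
C = C₀ × ½·erfc(-0.5843) = 174 × 0.7957 = 138 mg/L.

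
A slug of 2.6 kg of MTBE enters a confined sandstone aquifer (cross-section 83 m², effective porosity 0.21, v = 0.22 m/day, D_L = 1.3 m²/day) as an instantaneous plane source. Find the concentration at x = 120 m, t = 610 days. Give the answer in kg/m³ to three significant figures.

0.00140 kg/m³

For an instantaneous plane source, C(x,t) = M/(n_e·A·√(4πDt)) · exp(−(x−vt)²/(4Dt)), with n_e·A the pore (flow) area.
Plume center vt = 0.22 × 610 = 134.2 m, so the well at 120 m is 14.2 m upgradient of the peak.
√(4πDt) = 99.83 m, giving peak height M/(n_e·A·√(4πDt)) = 2.6/(0.21 × 83 × 99.83) = 0.001494 kg/m³.
(x−vt)²/(4Dt) = (-14.2)²/(4 × 1.3 × 610) = 0.06357; exp(−0.06357) = 0.9384.
C = 0.001494 × 0.9384 = 0.00140 kg/m³.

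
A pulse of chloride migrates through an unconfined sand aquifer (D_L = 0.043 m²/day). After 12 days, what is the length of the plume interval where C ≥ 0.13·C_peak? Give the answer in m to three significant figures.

The plume is Gaussian with σ = √(2Dt) = √(2 × 0.043 × 12) = 1.016 m.
C/C_peak = exp(−Δx²/(2σ²)) = 0.13 ⇒ Δx = σ·√(−2 ln 0.13) = 1.016 × 2.020 = 2.052 m.
Width = 2Δx = 4.10 m.

4.10 m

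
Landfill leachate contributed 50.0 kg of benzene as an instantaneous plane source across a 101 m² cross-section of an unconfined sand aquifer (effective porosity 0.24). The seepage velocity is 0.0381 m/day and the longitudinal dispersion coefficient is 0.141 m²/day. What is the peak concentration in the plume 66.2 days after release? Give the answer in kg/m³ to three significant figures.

0.190 kg/m³

The peak of an instantaneous 1D plume sits at x = vt; there the Gaussian factor is 1 and C_max = M/(n_e·A·√(4πDt)), where n_e·A is the pore area the mass is dissolved in.
√(4πDt) = √(4π × 0.141 × 66.2) = 10.83 m, so C_max = 50.0/(0.24 × 101 × 10.83) = 0.190 kg/m³.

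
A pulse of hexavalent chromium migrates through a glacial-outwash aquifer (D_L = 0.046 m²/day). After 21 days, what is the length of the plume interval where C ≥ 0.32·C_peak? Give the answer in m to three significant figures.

The plume is Gaussian with σ = √(2Dt) = √(2 × 0.046 × 21) = 1.390 m.
C/C_peak = exp(−Δx²/(2σ²)) = 0.32 ⇒ Δx = σ·√(−2 ln 0.32) = 1.390 × 1.510 = 2.099 m.
Width = 2Δx = 4.20 m.

4.20 m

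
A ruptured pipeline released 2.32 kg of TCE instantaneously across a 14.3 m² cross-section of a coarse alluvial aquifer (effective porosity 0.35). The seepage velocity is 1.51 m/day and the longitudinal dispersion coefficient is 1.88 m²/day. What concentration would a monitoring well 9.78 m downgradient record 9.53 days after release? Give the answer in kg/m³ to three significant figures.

For an instantaneous plane source, C(x,t) = M/(n_e·A·√(4πDt)) · exp(−(x−vt)²/(4Dt)), with n_e·A the pore (flow) area.
Plume center vt = 1.51 × 9.53 = 14.3903 m, so the well at 9.78 m is 4.6103 m upgradient of the peak.
√(4πDt) = 15.00 m, giving peak height M/(n_e·A·√(4πDt)) = 2.32/(0.35 × 14.3 × 15.00) = 0.03090 kg/m³.
(x−vt)²/(4Dt) = (-4.6103)²/(4 × 1.88 × 9.53) = 0.2966; exp(−0.2966) = 0.7433.
C = 0.03090 × 0.7433 = 0.0230 kg/m³.

0.0230 kg/m³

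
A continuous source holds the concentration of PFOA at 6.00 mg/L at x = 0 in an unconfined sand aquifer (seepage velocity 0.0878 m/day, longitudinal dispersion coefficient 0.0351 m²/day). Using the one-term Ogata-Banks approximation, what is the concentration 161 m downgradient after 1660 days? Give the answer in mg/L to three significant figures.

For a continuous step input, C/C₀ ≈ ½·erfc((x−vt)/(2√(Dt))).
vt = 0.0878 × 1660 = 145.748 m and 2√(Dt) = 2√(0.0351 × 1660) = 15.27 m.
Argument (x−vt)/(2√(Dt)) = (161 − 145.748)/15.27 = 0.9988; ½·erfc(0.9988) = 0.07890.
C = 6.00 × 0.07890 = 0.473 mg/L.

0.473 mg/L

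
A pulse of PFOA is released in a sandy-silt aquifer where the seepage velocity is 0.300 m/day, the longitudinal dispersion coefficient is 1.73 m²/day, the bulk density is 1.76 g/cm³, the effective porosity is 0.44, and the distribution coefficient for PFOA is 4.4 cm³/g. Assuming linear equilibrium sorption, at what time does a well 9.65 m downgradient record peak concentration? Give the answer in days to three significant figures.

339 days

Retardation factor R = 1 + ρ_b·K_d/n = 1 + 1.76 × 4.4/0.44 = 18.60.
Sorption retards both mechanisms: v_R = v/R = 0.01613 m/day, D_R = D/R = 0.09301 m²/day.
Peak time from v_R²t² + 2D_R t − x² = 0: t = (√(D_R² + v_R²x²) − D_R)/v_R².
√(D_R² + v_R²x²) = √(0.09301² + 0.01613² × 9.65²) = 0.1813; v_R² = 0.0002602.
t = (0.1813 − 0.09301)/0.0002602 = 339 days.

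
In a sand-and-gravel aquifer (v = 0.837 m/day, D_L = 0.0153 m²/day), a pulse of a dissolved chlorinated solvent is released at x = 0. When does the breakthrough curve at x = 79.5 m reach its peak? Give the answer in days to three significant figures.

95.0 days

For the 1D instantaneous-source solution, setting ∂C/∂t = 0 at fixed x gives v²t² + 2Dt − x² = 0, so t = (√(D² + v²x²) − D)/v².
√(D² + v²x²) = √(0.0153² + 0.837² × 79.5²) = 66.54; v² = 0.700569.
t = (66.54 − 0.0153)/0.700569 = 95.0 days (vs. the pure-advection estimate x/v = 95.0 d).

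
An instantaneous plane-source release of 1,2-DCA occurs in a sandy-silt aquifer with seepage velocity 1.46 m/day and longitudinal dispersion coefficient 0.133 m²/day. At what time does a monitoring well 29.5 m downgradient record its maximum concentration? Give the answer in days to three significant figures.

20.1 days

For the 1D instantaneous-source solution, setting ∂C/∂t = 0 at fixed x gives v²t² + 2Dt − x² = 0, so t = (√(D² + v²x²) − D)/v².
√(D² + v²x²) = √(0.133² + 1.46² × 29.5²) = 43.07; v² = 2.1316.
t = (43.07 − 0.133)/2.1316 = 20.1 days (vs. the pure-advection estimate x/v = 20.2 d).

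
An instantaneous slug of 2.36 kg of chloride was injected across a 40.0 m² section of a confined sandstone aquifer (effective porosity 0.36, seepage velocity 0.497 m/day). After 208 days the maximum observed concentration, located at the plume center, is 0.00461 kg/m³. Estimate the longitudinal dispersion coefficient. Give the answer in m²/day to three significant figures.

0.484 m²/day

At the plume center C_max = M/(n_e·A·√(4πDt)), so D = M²/(4πt·(n_e·A·C_max)²).
n_e·A·C_max = 0.36 × 40.0 × 0.00461 = 0.06638 kg/m.
D = 2.36²/(4π × 208 × 0.06638²) = 0.484 m²/day.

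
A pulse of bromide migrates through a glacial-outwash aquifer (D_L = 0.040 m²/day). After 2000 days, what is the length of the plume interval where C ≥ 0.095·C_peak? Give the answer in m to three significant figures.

54.9 m

The plume is Gaussian with σ = √(2Dt) = √(2 × 0.040 × 2000) = 12.65 m.
C/C_peak = exp(−Δx²/(2σ²)) = 0.095 ⇒ Δx = σ·√(−2 ln 0.095) = 12.65 × 2.170 = 27.45 m.
Width = 2Δx = 54.9 m.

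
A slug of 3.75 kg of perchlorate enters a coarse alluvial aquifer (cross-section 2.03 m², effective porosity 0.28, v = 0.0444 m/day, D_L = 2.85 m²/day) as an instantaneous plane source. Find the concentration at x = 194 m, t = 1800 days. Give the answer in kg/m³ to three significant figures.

0.0138 kg/m³

For an instantaneous plane source, C(x,t) = M/(n_e·A·√(4πDt)) · exp(−(x−vt)²/(4Dt)), with n_e·A the pore (flow) area.
Plume center vt = 0.0444 × 1800 = 79.92 m, so the well at 194 m is 114.08 m downgradient of the peak.
√(4πDt) = 253.9 m, giving peak height M/(n_e·A·√(4πDt)) = 3.75/(0.28 × 2.03 × 253.9) = 0.02598 kg/m³.
(x−vt)²/(4Dt) = (114.08)²/(4 × 2.85 × 1800) = 0.6342; exp(−0.6342) = 0.5304.
C = 0.02598 × 0.5304 = 0.0138 kg/m³.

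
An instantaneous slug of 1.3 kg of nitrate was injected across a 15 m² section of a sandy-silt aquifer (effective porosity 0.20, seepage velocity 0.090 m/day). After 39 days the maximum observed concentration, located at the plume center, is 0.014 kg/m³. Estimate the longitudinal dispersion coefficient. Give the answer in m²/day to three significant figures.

At the plume center C_max = M/(n_e·A·√(4πDt)), so D = M²/(4πt·(n_e·A·C_max)²).
n_e·A·C_max = 0.20 × 15 × 0.014 = 0.04200 kg/m.
D = 1.3²/(4π × 39 × 0.04200²) = 1.95 m²/day.

1.95 m²/day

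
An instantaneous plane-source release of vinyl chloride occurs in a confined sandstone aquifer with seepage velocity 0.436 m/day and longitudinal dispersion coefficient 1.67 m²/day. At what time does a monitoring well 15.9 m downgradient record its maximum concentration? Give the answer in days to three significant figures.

28.7 days

For the 1D instantaneous-source solution, setting ∂C/∂t = 0 at fixed x gives v²t² + 2Dt − x² = 0, so t = (√(D² + v²x²) − D)/v².
√(D² + v²x²) = √(1.67² + 0.436² × 15.9²) = 7.131; v² = 0.190096.
t = (7.131 − 1.67)/0.190096 = 28.7 days (vs. the pure-advection estimate x/v = 36.5 d).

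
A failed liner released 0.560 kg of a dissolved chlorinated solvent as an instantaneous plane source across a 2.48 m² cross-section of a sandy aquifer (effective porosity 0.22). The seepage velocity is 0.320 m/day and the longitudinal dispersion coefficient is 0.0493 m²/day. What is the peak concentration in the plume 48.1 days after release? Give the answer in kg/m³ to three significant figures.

0.188 kg/m³

The peak of an instantaneous 1D plume sits at x = vt; there the Gaussian factor is 1 and C_max = M/(n_e·A·√(4πDt)), where n_e·A is the pore area the mass is dissolved in.
√(4πDt) = √(4π × 0.0493 × 48.1) = 5.459 m, so C_max = 0.560/(0.22 × 2.48 × 5.459) = 0.188 kg/m³.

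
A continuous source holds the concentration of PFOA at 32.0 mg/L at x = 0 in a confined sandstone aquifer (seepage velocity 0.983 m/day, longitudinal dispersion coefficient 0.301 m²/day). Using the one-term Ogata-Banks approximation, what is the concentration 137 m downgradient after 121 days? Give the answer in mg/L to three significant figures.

0.550 mg/L

For a continuous step input, C/C₀ ≈ ½·erfc((x−vt)/(2√(Dt))).
vt = 0.983 × 121 = 118.943 m and 2√(Dt) = 2√(0.301 × 121) = 12.07 m.
Argument (x−vt)/(2√(Dt)) = (137 − 118.943)/12.07 = 1.496; ½·erfc(1.496) = 0.01719.
C = 32.0 × 0.01719 = 0.550 mg/L.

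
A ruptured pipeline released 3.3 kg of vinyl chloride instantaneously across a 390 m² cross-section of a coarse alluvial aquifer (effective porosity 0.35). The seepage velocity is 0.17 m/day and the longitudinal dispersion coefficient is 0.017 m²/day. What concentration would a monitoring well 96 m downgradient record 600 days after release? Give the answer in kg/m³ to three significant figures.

For an instantaneous plane source, C(x,t) = M/(n_e·A·√(4πDt)) · exp(−(x−vt)²/(4Dt)), with n_e·A the pore (flow) area.
Plume center vt = 0.17 × 600 = 102 m, so the well at 96 m is 6 m upgradient of the peak.
√(4πDt) = 11.32 m, giving peak height M/(n_e·A·√(4πDt)) = 3.3/(0.35 × 390 × 11.32) = 0.002136 kg/m³.
(x−vt)²/(4Dt) = (-6)²/(4 × 0.017 × 600) = 0.8824; exp(−0.8824) = 0.4138.
C = 0.002136 × 0.4138 = 0.000884 kg/m³.

0.000884 kg/m³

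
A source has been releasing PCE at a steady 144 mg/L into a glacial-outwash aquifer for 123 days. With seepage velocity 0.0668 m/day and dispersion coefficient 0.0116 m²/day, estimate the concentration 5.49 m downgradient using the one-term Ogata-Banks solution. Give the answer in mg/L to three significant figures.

For a continuous step input, C/C₀ ≈ ½·erfc((x−vt)/(2√(Dt))).
vt = 0.0668 × 123 = 8.2164 m and 2√(Dt) = 2√(0.0116 × 123) = 2.389 m.
Argument (x−vt)/(2√(Dt)) = (5.49 − 8.2164)/2.389 = -1.141; ½·erfc(-1.141) = 0.9467.
C = 144 × 0.9467 = 136 mg/L.

136 mg/L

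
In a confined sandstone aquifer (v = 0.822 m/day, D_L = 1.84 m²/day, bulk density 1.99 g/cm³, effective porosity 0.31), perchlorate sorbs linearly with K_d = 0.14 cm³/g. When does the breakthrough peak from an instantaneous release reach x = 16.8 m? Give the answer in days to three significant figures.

Retardation factor R = 1 + ρ_b·K_d/n = 1 + 1.99 × 0.14/0.31 = 1.899.
Sorption retards both mechanisms: v_R = v/R = 0.4329 m/day, D_R = D/R = 0.9689 m²/day.
Peak time from v_R²t² + 2D_R t − x² = 0: t = (√(D_R² + v_R²x²) − D_R)/v_R².
√(D_R² + v_R²x²) = √(0.9689² + 0.4329² × 16.8²) = 7.337; v_R² = 0.1874.
t = (7.337 − 0.9689)/0.1874 = 34.0 days.

34.0 days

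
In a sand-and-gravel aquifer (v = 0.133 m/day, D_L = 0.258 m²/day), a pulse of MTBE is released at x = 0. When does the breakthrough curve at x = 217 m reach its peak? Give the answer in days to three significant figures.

1620 days

For the 1D instantaneous-source solution, setting ∂C/∂t = 0 at fixed x gives v²t² + 2Dt − x² = 0, so t = (√(D² + v²x²) − D)/v².
√(D² + v²x²) = √(0.258² + 0.133² × 217²) = 28.86; v² = 0.017689.
t = (28.86 − 0.258)/0.017689 = 1620 days (vs. the pure-advection estimate x/v = 1630 d).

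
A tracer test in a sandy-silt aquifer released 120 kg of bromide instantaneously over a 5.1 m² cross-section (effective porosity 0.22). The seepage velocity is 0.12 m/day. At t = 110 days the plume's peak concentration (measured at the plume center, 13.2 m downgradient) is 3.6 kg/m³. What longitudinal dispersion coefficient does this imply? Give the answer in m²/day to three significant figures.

At the plume center C_max = M/(n_e·A·√(4πDt)), so D = M²/(4πt·(n_e·A·C_max)²).
n_e·A·C_max = 0.22 × 5.1 × 3.6 = 4.039 kg/m.
D = 120²/(4π × 110 × 4.039²) = 0.639 m²/day.

0.639 m²/day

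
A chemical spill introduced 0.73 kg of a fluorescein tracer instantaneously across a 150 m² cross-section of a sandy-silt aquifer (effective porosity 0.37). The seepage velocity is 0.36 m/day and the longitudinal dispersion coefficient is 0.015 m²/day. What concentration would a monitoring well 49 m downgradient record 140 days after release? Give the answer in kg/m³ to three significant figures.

For an instantaneous plane source, C(x,t) = M/(n_e·A·√(4πDt)) · exp(−(x−vt)²/(4Dt)), with n_e·A the pore (flow) area.
Plume center vt = 0.36 × 140 = 50.4 m, so the well at 49 m is 1.4 m upgradient of the peak.
√(4πDt) = 5.137 m, giving peak height M/(n_e·A·√(4πDt)) = 0.73/(0.37 × 150 × 5.137) = 0.002560 kg/m³.
(x−vt)²/(4Dt) = (-1.4)²/(4 × 0.015 × 140) = 0.2333; exp(−0.2333) = 0.7919.
C = 0.002560 × 0.7919 = 0.00203 kg/m³.

0.00203 kg/m³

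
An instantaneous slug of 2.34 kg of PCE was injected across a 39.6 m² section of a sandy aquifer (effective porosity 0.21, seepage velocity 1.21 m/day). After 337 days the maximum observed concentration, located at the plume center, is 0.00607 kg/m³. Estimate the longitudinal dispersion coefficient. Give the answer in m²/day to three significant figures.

At the plume center C_max = M/(n_e·A·√(4πDt)), so D = M²/(4πt·(n_e·A·C_max)²).
n_e·A·C_max = 0.21 × 39.6 × 0.00607 = 0.05048 kg/m.
D = 2.34²/(4π × 337 × 0.05048²) = 0.507 m²/day.

0.507 m²/day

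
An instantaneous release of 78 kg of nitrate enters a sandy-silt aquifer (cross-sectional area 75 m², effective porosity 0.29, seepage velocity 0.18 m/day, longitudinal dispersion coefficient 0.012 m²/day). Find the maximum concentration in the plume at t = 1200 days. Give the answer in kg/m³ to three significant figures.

0.267 kg/m³

The peak of an instantaneous 1D plume sits at x = vt; there the Gaussian factor is 1 and C_max = M/(n_e·A·√(4πDt)), where n_e·A is the pore area the mass is dissolved in.
√(4πDt) = √(4π × 0.012 × 1200) = 13.45 m, so C_max = 78/(0.29 × 75 × 13.45) = 0.267 kg/m³.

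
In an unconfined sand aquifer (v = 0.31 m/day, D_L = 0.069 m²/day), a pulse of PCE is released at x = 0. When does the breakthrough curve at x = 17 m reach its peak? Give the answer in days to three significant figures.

54.1 days

For the 1D instantaneous-source solution, setting ∂C/∂t = 0 at fixed x gives v²t² + 2Dt − x² = 0, so t = (√(D² + v²x²) − D)/v².
√(D² + v²x²) = √(0.069² + 0.31² × 17²) = 5.270; v² = 0.0961.
t = (5.270 − 0.069)/0.0961 = 54.1 days (vs. the pure-advection estimate x/v = 54.8 d).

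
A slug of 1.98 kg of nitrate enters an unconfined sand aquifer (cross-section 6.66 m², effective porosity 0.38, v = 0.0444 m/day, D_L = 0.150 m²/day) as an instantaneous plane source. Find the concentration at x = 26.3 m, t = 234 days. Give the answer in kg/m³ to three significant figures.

For an instantaneous plane source, C(x,t) = M/(n_e·A·√(4πDt)) · exp(−(x−vt)²/(4Dt)), with n_e·A the pore (flow) area.
Plume center vt = 0.0444 × 234 = 10.3896 m, so the well at 26.3 m is 15.9104 m downgradient of the peak.
√(4πDt) = 21.00 m, giving peak height M/(n_e·A·√(4πDt)) = 1.98/(0.38 × 6.66 × 21.00) = 0.03726 kg/m³.
(x−vt)²/(4Dt) = (15.9104)²/(4 × 0.150 × 234) = 1.803; exp(−1.803) = 0.1648.
C = 0.03726 × 0.1648 = 0.00614 kg/m³.

0.00614 kg/m³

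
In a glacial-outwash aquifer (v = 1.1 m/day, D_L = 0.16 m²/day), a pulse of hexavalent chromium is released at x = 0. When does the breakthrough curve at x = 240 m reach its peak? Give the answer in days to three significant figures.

For the 1D instantaneous-source solution, setting ∂C/∂t = 0 at fixed x gives v²t² + 2Dt − x² = 0, so t = (√(D² + v²x²) − D)/v².
√(D² + v²x²) = √(0.16² + 1.1² × 240²) = 264.0; v² = 1.21.
t = (264.0 − 0.16)/1.21 = 218 days (vs. the pure-advection estimate x/v = 218 d).

218 days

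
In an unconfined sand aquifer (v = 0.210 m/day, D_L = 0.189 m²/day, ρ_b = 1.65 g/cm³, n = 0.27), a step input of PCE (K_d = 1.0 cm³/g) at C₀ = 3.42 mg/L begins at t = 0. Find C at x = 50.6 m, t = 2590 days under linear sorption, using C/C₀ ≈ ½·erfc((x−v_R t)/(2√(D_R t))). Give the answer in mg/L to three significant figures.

3.37 mg/L

Retardation factor R = 1 + ρ_b·K_d/n = 1 + 1.65 × 1.0/0.27 = 7.111.
Sorption retards both mechanisms: v_R = v/R = 0.02953 m/day, D_R = D/R = 0.02658 m²/day.
v_R·t = 0.02953 × 2590 = 76.4827 m; 2√(D_R t) = 16.59 m; argument = (50.6 − 76.4827)/16.59 = -1.560.
C = C₀ × ½·erfc(-1.560) = 3.42 × 0.9863 = 3.37 mg/L.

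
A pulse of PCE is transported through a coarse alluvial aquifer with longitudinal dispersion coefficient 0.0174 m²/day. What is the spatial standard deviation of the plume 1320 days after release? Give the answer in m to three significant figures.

Dispersive spreading gives a Gaussian with σ² = 2Dt; advection only shifts the center.
σ = √(2 × 0.0174 × 1320) = 6.78 m.

6.78 m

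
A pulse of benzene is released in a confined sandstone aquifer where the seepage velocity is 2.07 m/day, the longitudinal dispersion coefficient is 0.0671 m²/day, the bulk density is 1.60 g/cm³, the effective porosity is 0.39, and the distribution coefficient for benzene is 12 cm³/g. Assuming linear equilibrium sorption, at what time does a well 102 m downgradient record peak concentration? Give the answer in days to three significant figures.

Retardation factor R = 1 + ρ_b·K_d/n = 1 + 1.60 × 12/0.39 = 50.23.
Sorption retards both mechanisms: v_R = v/R = 0.04121 m/day, D_R = D/R = 0.001336 m²/day.
Peak time from v_R²t² + 2D_R t − x² = 0: t = (√(D_R² + v_R²x²) − D_R)/v_R².
√(D_R² + v_R²x²) = √(0.001336² + 0.04121² × 102²) = 4.203; v_R² = 0.001698.
t = (4.203 − 0.001336)/0.001698 = 2470 days.

2470 days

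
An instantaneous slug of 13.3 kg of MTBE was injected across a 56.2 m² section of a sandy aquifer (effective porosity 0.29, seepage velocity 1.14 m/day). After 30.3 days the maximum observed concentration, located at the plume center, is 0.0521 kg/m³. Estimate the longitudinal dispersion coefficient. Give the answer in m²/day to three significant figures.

0.644 m²/day

At the plume center C_max = M/(n_e·A·√(4πDt)), so D = M²/(4πt·(n_e·A·C_max)²).
n_e·A·C_max = 0.29 × 56.2 × 0.0521 = 0.8491 kg/m.
D = 13.3²/(4π × 30.3 × 0.8491²) = 0.644 m²/day.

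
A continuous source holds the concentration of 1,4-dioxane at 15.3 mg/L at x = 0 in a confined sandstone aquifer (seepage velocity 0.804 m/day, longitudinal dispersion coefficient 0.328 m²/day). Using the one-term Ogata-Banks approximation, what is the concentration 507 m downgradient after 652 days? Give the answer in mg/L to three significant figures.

12.2 mg/L

For a continuous step input, C/C₀ ≈ ½·erfc((x−vt)/(2√(Dt))).
vt = 0.804 × 652 = 524.208 m and 2√(Dt) = 2√(0.328 × 652) = 29.25 m.
Argument (x−vt)/(2√(Dt)) = (507 − 524.208)/29.25 = -0.5883; ½·erfc(-0.5883) = 0.7973.
C = 15.3 × 0.7973 = 12.2 mg/L.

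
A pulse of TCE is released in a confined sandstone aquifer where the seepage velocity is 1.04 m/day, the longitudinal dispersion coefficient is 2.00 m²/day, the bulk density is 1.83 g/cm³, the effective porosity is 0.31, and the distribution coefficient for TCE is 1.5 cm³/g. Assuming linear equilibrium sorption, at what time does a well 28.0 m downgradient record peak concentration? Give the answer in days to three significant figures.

248 days

Retardation factor R = 1 + ρ_b·K_d/n = 1 + 1.83 × 1.5/0.31 = 9.855.
Sorption retards both mechanisms: v_R = v/R = 0.1055 m/day, D_R = D/R = 0.2029 m²/day.
Peak time from v_R²t² + 2D_R t − x² = 0: t = (√(D_R² + v_R²x²) − D_R)/v_R².
√(D_R² + v_R²x²) = √(0.2029² + 0.1055² × 28.0²) = 2.961; v_R² = 0.01113.
t = (2.961 − 0.2029)/0.01113 = 248 days.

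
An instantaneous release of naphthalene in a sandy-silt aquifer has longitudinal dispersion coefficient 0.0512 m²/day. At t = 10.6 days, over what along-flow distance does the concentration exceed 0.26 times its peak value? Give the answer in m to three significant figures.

The plume is Gaussian with σ = √(2Dt) = √(2 × 0.0512 × 10.6) = 1.042 m.
C/C_peak = exp(−Δx²/(2σ²)) = 0.26 ⇒ Δx = σ·√(−2 ln 0.26) = 1.042 × 1.641 = 1.710 m.
Width = 2Δx = 3.42 m.

3.42 m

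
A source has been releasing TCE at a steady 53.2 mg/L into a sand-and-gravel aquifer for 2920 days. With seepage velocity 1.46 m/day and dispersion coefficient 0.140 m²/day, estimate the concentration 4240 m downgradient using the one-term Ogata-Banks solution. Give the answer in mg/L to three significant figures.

42.1 mg/L

For a continuous step input, C/C₀ ≈ ½·erfc((x−vt)/(2√(Dt))).
vt = 1.46 × 2920 = 4263.2 m and 2√(Dt) = 2√(0.140 × 2920) = 40.44 m.
Argument (x−vt)/(2√(Dt)) = (4240 − 4263.2)/40.44 = -0.5737; ½·erfc(-0.5737) = 0.7914.
C = 53.2 × 0.7914 = 42.1 mg/L.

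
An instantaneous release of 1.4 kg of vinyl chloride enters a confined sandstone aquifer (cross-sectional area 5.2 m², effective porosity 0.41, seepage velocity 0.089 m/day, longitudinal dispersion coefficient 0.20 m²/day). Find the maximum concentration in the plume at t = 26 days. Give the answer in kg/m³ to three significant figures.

The peak of an instantaneous 1D plume sits at x = vt; there the Gaussian factor is 1 and C_max = M/(n_e·A·√(4πDt)), where n_e·A is the pore area the mass is dissolved in.
√(4πDt) = √(4π × 0.20 × 26) = 8.084 m, so C_max = 1.4/(0.41 × 5.2 × 8.084) = 0.0812 kg/m³.

0.0812 kg/m³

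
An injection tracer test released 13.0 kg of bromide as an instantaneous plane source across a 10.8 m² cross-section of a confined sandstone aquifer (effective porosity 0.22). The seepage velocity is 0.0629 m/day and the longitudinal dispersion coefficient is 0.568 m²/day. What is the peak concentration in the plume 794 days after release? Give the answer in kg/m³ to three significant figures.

0.0727 kg/m³

The peak of an instantaneous 1D plume sits at x = vt; there the Gaussian factor is 1 and C_max = M/(n_e·A·√(4πDt)), where n_e·A is the pore area the mass is dissolved in.
√(4πDt) = √(4π × 0.568 × 794) = 75.28 m, so C_max = 13.0/(0.22 × 10.8 × 75.28) = 0.0727 kg/m³.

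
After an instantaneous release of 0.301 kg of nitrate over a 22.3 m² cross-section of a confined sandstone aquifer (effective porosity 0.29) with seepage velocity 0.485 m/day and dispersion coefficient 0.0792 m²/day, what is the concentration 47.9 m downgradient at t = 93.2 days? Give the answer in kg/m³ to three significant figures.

For an instantaneous plane source, C(x,t) = M/(n_e·A·√(4πDt)) · exp(−(x−vt)²/(4Dt)), with n_e·A the pore (flow) area.
Plume center vt = 0.485 × 93.2 = 45.202 m, so the well at 47.9 m is 2.698 m downgradient of the peak.
√(4πDt) = 9.631 m, giving peak height M/(n_e·A·√(4πDt)) = 0.301/(0.29 × 22.3 × 9.631) = 0.004833 kg/m³.
(x−vt)²/(4Dt) = (2.698)²/(4 × 0.0792 × 93.2) = 0.2465; exp(−0.2465) = 0.7815.
C = 0.004833 × 0.7815 = 0.00378 kg/m³.

0.00378 kg/m³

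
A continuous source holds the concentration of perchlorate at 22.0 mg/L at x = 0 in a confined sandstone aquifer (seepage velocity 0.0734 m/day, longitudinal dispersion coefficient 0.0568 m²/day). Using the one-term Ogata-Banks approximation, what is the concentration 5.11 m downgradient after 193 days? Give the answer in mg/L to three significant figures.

21.4 mg/L

For a continuous step input, C/C₀ ≈ ½·erfc((x−vt)/(2√(Dt))).
vt = 0.0734 × 193 = 14.1662 m and 2√(Dt) = 2√(0.0568 × 193) = 6.622 m.
Argument (x−vt)/(2√(Dt)) = (5.11 − 14.1662)/6.622 = -1.368; ½·erfc(-1.368) = 0.9735.
C = 22.0 × 0.9735 = 21.4 mg/L.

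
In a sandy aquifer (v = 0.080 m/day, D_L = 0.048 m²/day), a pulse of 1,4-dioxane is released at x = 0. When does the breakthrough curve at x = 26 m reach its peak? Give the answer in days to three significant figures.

For the 1D instantaneous-source solution, setting ∂C/∂t = 0 at fixed x gives v²t² + 2Dt − x² = 0, so t = (√(D² + v²x²) − D)/v².
√(D² + v²x²) = √(0.048² + 0.080² × 26²) = 2.081; v² = 0.0064.
t = (2.081 − 0.048)/0.0064 = 318 days (vs. the pure-advection estimate x/v = 325 d).

318 days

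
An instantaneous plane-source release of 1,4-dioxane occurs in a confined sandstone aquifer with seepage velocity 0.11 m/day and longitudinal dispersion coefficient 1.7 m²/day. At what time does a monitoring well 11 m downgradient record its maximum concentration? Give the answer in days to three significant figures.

For the 1D instantaneous-source solution, setting ∂C/∂t = 0 at fixed x gives v²t² + 2Dt − x² = 0, so t = (√(D² + v²x²) − D)/v².
√(D² + v²x²) = √(1.7² + 0.11² × 11²) = 2.087; v² = 0.0121.
t = (2.087 − 1.7)/0.0121 = 32.0 days (vs. the pure-advection estimate x/v = 100 d).

32.0 days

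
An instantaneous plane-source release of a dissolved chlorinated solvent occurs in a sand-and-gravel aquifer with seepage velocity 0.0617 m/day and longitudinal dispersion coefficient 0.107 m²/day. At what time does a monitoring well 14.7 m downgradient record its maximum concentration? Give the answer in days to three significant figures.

For the 1D instantaneous-source solution, setting ∂C/∂t = 0 at fixed x gives v²t² + 2Dt − x² = 0, so t = (√(D² + v²x²) − D)/v².
√(D² + v²x²) = √(0.107² + 0.0617² × 14.7²) = 0.9133; v² = 0.00380689.
t = (0.9133 − 0.107)/0.00380689 = 212 days (vs. the pure-advection estimate x/v = 238 d).

212 days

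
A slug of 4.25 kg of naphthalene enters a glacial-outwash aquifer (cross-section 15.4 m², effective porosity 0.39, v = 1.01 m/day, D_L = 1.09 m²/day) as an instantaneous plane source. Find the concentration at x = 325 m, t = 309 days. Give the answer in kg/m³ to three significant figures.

0.00961 kg/m³

For an instantaneous plane source, C(x,t) = M/(n_e·A·√(4πDt)) · exp(−(x−vt)²/(4Dt)), with n_e·A the pore (flow) area.
Plume center vt = 1.01 × 309 = 312.09 m, so the well at 325 m is 12.91 m downgradient of the peak.
√(4πDt) = 65.06 m, giving peak height M/(n_e·A·√(4πDt)) = 4.25/(0.39 × 15.4 × 65.06) = 0.01088 kg/m³.
(x−vt)²/(4Dt) = (12.91)²/(4 × 1.09 × 309) = 0.1237; exp(−0.1237) = 0.8836.
C = 0.01088 × 0.8836 = 0.00961 kg/m³.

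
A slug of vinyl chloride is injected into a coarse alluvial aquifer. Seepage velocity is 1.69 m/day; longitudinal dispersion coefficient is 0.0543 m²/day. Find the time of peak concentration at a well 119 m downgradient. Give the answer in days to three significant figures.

For the 1D instantaneous-source solution, setting ∂C/∂t = 0 at fixed x gives v²t² + 2Dt − x² = 0, so t = (√(D² + v²x²) − D)/v².
√(D² + v²x²) = √(0.0543² + 1.69² × 119²) = 201.1; v² = 2.8561.
t = (201.1 − 0.0543)/2.8561 = 70.4 days (vs. the pure-advection estimate x/v = 70.4 d).

70.4 days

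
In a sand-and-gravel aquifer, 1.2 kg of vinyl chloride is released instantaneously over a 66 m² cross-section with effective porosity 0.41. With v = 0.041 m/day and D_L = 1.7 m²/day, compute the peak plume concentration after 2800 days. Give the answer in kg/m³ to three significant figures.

The peak of an instantaneous 1D plume sits at x = vt; there the Gaussian factor is 1 and C_max = M/(n_e·A·√(4πDt)), where n_e·A is the pore area the mass is dissolved in.
√(4πDt) = √(4π × 1.7 × 2800) = 244.6 m, so C_max = 1.2/(0.41 × 66 × 244.6) = 0.000181 kg/m³.

0.000181 kg/m³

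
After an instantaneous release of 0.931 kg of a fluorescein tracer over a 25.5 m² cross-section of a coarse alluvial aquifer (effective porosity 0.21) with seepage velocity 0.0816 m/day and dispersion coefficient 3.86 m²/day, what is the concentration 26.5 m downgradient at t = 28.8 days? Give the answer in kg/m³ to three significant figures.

For an instantaneous plane source, C(x,t) = M/(n_e·A·√(4πDt)) · exp(−(x−vt)²/(4Dt)), with n_e·A the pore (flow) area.
Plume center vt = 0.0816 × 28.8 = 2.35008 m, so the well at 26.5 m is 24.14992 m downgradient of the peak.
√(4πDt) = 37.38 m, giving peak height M/(n_e·A·√(4πDt)) = 0.931/(0.21 × 25.5 × 37.38) = 0.004651 kg/m³.
(x−vt)²/(4Dt) = (24.14992)²/(4 × 3.86 × 28.8) = 1.312; exp(−1.312) = 0.2693.
C = 0.004651 × 0.2693 = 0.00125 kg/m³.

0.00125 kg/m³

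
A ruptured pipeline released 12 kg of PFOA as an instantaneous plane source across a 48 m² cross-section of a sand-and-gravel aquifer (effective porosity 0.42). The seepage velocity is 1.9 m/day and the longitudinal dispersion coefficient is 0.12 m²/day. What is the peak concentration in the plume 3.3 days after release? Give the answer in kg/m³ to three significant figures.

0.267 kg/m³

The peak of an instantaneous 1D plume sits at x = vt; there the Gaussian factor is 1 and C_max = M/(n_e·A·√(4πDt)), where n_e·A is the pore area the mass is dissolved in.
√(4πDt) = √(4π × 0.12 × 3.3) = 2.231 m, so C_max = 12/(0.42 × 48 × 2.231) = 0.267 kg/m³.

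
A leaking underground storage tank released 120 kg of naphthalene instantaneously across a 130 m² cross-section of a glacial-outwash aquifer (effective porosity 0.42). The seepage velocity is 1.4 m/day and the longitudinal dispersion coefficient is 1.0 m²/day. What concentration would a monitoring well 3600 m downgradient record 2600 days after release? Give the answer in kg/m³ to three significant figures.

For an instantaneous plane source, C(x,t) = M/(n_e·A·√(4πDt)) · exp(−(x−vt)²/(4Dt)), with n_e·A the pore (flow) area.
Plume center vt = 1.4 × 2600 = 3640 m, so the well at 3600 m is 40 m upgradient of the peak.
√(4πDt) = 180.8 m, giving peak height M/(n_e·A·√(4πDt)) = 120/(0.42 × 130 × 180.8) = 0.01216 kg/m³.
(x−vt)²/(4Dt) = (-40)²/(4 × 1.0 × 2600) = 0.1538; exp(−0.1538) = 0.8574.
C = 0.01216 × 0.8574 = 0.0104 kg/m³.

0.0104 kg/m³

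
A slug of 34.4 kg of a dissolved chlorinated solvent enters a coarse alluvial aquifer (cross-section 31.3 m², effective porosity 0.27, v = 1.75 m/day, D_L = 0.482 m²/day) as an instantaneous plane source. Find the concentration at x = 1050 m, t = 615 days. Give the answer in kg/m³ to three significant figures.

0.0373 kg/m³

For an instantaneous plane source, C(x,t) = M/(n_e·A·√(4πDt)) · exp(−(x−vt)²/(4Dt)), with n_e·A the pore (flow) area.
Plume center vt = 1.75 × 615 = 1076.25 m, so the well at 1050 m is 26.25 m upgradient of the peak.
√(4πDt) = 61.03 m, giving peak height M/(n_e·A·√(4πDt)) = 34.4/(0.27 × 31.3 × 61.03) = 0.06670 kg/m³.
(x−vt)²/(4Dt) = (-26.25)²/(4 × 0.482 × 615) = 0.5811; exp(−0.5811) = 0.5593.
C = 0.06670 × 0.5593 = 0.0373 kg/m³.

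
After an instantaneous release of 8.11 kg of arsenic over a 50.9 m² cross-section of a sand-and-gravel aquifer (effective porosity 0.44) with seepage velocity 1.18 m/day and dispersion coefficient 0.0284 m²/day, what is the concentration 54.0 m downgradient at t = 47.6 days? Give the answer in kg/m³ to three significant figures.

0.0368 kg/m³

For an instantaneous plane source, C(x,t) = M/(n_e·A·√(4πDt)) · exp(−(x−vt)²/(4Dt)), with n_e·A the pore (flow) area.
Plume center vt = 1.18 × 47.6 = 56.168 m, so the well at 54.0 m is 2.168 m upgradient of the peak.
√(4πDt) = 4.122 m, giving peak height M/(n_e·A·√(4πDt)) = 8.11/(0.44 × 50.9 × 4.122) = 0.08785 kg/m³.
(x−vt)²/(4Dt) = (-2.168)²/(4 × 0.0284 × 47.6) = 0.8692; exp(−0.8692) = 0.4193.
C = 0.08785 × 0.4193 = 0.0368 kg/m³.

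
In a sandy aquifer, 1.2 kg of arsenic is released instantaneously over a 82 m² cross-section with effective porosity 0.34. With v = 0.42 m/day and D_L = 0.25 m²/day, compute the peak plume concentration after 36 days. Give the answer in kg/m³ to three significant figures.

The peak of an instantaneous 1D plume sits at x = vt; there the Gaussian factor is 1 and C_max = M/(n_e·A·√(4πDt)), where n_e·A is the pore area the mass is dissolved in.
√(4πDt) = √(4π × 0.25 × 36) = 10.63 m, so C_max = 1.2/(0.34 × 82 × 10.63) = 0.00405 kg/m³.

0.00405 kg/m³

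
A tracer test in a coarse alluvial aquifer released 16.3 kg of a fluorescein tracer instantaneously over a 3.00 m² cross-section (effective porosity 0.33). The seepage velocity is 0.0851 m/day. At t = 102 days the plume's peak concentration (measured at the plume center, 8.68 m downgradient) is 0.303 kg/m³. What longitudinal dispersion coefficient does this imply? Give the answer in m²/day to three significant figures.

2.30 m²/day

At the plume center C_max = M/(n_e·A·√(4πDt)), so D = M²/(4πt·(n_e·A·C_max)²).
n_e·A·C_max = 0.33 × 3.00 × 0.303 = 0.3000 kg/m.
D = 16.3²/(4π × 102 × 0.3000²) = 2.30 m²/day.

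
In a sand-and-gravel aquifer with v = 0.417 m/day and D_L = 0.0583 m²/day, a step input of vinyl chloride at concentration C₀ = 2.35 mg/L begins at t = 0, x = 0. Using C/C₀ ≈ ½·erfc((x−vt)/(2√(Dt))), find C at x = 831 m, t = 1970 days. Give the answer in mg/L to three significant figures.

0.623 mg/L

For a continuous step input, C/C₀ ≈ ½·erfc((x−vt)/(2√(Dt))).
vt = 0.417 × 1970 = 821.49 m and 2√(Dt) = 2√(0.0583 × 1970) = 21.43 m.
Argument (x−vt)/(2√(Dt)) = (831 − 821.49)/21.43 = 0.4438; ½·erfc(0.4438) = 0.2651.
C = 2.35 × 0.2651 = 0.623 mg/L.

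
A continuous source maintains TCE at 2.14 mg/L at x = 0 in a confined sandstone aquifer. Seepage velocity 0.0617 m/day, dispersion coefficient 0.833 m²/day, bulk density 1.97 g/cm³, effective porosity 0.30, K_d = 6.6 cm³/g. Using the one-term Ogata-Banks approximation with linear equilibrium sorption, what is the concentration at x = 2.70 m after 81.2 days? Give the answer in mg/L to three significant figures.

0.148 mg/L

Retardation factor R = 1 + ρ_b·K_d/n = 1 + 1.97 × 6.6/0.30 = 44.34.
Sorption retards both mechanisms: v_R = v/R = 0.001392 m/day, D_R = D/R = 0.01879 m²/day.
v_R·t = 0.001392 × 81.2 = 0.1130304 m; 2√(D_R t) = 2.470 m; argument = (2.70 − 0.1130304)/2.470 = 1.047.
C = C₀ × ½·erfc(1.047) = 2.14 × 0.06935 = 0.148 mg/L.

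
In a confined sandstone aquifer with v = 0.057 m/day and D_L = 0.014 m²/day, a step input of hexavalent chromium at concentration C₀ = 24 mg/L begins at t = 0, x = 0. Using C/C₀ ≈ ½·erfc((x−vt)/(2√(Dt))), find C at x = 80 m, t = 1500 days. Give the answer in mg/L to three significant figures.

For a continuous step input, C/C₀ ≈ ½·erfc((x−vt)/(2√(Dt))).
vt = 0.057 × 1500 = 85.5 m and 2√(Dt) = 2√(0.014 × 1500) = 9.165 m.
Argument (x−vt)/(2√(Dt)) = (80 − 85.5)/9.165 = -0.6001; ½·erfc(-0.6001) = 0.8020.
C = 24 × 0.8020 = 19.2 mg/L.

19.2 mg/L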